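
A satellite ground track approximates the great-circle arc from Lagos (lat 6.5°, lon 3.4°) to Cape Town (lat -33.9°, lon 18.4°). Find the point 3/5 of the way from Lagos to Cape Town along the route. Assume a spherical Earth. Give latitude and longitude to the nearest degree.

Write both endpoints as unit vectors p₁, p₂ with components (cos φ cos λ, cos φ sin λ, sin φ).
The central angle between the endpoints is δ = arccos(p₁·p₂) ≈ 0.747 rad (42.8°).
Interpolate at f = 3/5 with slerp weights a = sin((1−f)δ)/sin δ ≈ 0.433, b = sin(fδ)/sin δ ≈ 0.638.
p = a·p₁ + b·p₂ ≈ (0.932, 0.193, -0.307); φ = arcsin(p_z) ≈ -17.86°, λ = atan2(p_y, p_x) ≈ 11.68°.

≈ lat -18°, lon 12°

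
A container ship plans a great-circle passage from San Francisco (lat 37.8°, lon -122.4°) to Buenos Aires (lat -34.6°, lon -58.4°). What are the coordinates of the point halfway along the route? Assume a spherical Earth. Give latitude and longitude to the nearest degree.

≈ lat 2°, lon -90°

From cos δ = sin φ₁ sin φ₂ + cos φ₁ cos φ₂ cos Δλ, the central angle is δ ≈ 1.634 rad (93.6°).
Interpolate at f = 1/2 with slerp weights a = sin((1−f)δ)/sin δ ≈ 0.730, b = sin(fδ)/sin δ ≈ 0.730.
p = a·p₁ + b·p₂ ≈ (0.006, -0.999, 0.033); φ = arcsin(p_z) ≈ 1.89°, λ = atan2(p_y, p_x) ≈ -89.67°.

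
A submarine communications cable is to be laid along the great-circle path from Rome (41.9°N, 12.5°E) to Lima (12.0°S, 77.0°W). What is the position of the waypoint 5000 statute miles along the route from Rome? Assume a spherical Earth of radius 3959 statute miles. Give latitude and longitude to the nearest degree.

Write both endpoints as unit vectors p₁, p₂ with components (cos φ cos λ, cos φ sin λ, sin φ).
The central angle between the endpoints is δ = arccos(p₁·p₂) ≈ 1.704 rad (97.6°). The total great-circle distance is δ·R ≈ 1.704 × 3959 ≈ 6745 mi, so the target fraction is f = 5000/6745 ≈ 0.741.
Interpolate at f ≈ 0.741 with slerp weights a = sin((1−f)δ)/sin δ ≈ 0.430, b = sin(fδ)/sin δ ≈ 0.961.
p = a·p₁ + b·p₂ ≈ (0.524, -0.847, 0.088); φ = arcsin(p_z) ≈ 5.02°, λ = atan2(p_y, p_x) ≈ -58.24°.

≈ (5°N, 58°W)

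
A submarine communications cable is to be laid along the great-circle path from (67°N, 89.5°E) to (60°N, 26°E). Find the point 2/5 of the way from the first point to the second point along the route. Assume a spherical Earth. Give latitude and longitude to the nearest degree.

From cos δ = sin φ₁ sin φ₂ + cos φ₁ cos φ₂ cos Δλ, the central angle is δ ≈ 0.486 rad (27.8°).
Interpolate at f = 2/5 with slerp weights a = sin((1−f)δ)/sin δ ≈ 0.615, b = sin(fδ)/sin δ ≈ 0.414.
p = a·p₁ + b·p₂ ≈ (0.188, 0.331, 0.925); φ = arcsin(p_z) ≈ 67.62°, λ = atan2(p_y, p_x) ≈ 60.42°.

≈ (68°N, 60°E)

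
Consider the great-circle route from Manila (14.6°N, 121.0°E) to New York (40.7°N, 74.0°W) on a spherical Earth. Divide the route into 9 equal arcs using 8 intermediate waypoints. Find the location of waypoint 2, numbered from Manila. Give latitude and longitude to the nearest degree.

Convert each endpoint to a unit vector on the sphere (x = cos φ cos λ, y = cos φ sin λ, z = sin φ).
The central angle between the endpoints is δ = arccos(p₁·p₂) ≈ 2.146 rad (123.0°).
Interpolate at f = 2/9 with slerp weights a = sin((1−f)δ)/sin δ ≈ 1.186, b = sin(fδ)/sin δ ≈ 0.547.
p = a·p₁ + b·p₂ ≈ (-0.477, 0.585, 0.656); φ = arcsin(p_z) ≈ 40.99°, λ = atan2(p_y, p_x) ≈ 129.18°.

≈ 41°N, 129°E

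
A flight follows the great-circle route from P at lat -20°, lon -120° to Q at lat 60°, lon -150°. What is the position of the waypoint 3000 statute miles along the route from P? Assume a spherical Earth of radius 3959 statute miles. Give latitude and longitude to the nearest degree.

Convert each endpoint to a unit vector on the sphere (x = cos φ cos λ, y = cos φ sin λ, z = sin φ).
The central angle between the endpoints is δ = arccos(p₁·p₂) ≈ 1.460 rad (83.6°). The total great-circle distance is δ·R ≈ 1.460 × 3959 ≈ 5780 mi, so the target fraction is f = 3000/5780 ≈ 0.519.
Interpolate at f ≈ 0.519 with slerp weights a = sin((1−f)δ)/sin δ ≈ 0.650, b = sin(fδ)/sin δ ≈ 0.692.
p = a·p₁ + b·p₂ ≈ (-0.605, -0.702, 0.377); φ = arcsin(p_z) ≈ 22.13°, λ = atan2(p_y, p_x) ≈ -130.76°.

≈ lat 22°, lon -131°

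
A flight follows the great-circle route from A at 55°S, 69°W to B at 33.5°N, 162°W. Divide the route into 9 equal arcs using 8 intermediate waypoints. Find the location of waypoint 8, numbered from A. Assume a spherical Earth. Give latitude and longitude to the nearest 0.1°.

Convert each endpoint to a unit vector on the sphere (x = cos φ cos λ, y = cos φ sin λ, z = sin φ).
The central angle between the endpoints is δ = arccos(p₁·p₂) ≈ 2.068 rad (118.5°).
Interpolate at f = 8/9 with slerp weights a = sin((1−f)δ)/sin δ ≈ 0.259, b = sin(fδ)/sin δ ≈ 1.097.
p = a·p₁ + b·p₂ ≈ (-0.817, -0.422, 0.393); φ = arcsin(p_z) ≈ 23.16°, λ = atan2(p_y, p_x) ≈ -152.71°.

≈ 23.2°N, 152.7°W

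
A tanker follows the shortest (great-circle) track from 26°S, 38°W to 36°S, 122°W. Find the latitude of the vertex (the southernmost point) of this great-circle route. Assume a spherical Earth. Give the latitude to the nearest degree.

The great circle lies in the plane with unit normal n̂ = (p₁ × p₂)/|p₁ × p₂|.
Here n̂_z ≈ -0.767; the vertex latitude is φ_max = arccos|n̂_z| ≈ 39.9°.
Check via Clairaut: cos φ_max = |cos φ₁| · sin C = cos(26.0°)·sin(121.4°) ≈ 0.767, again giving ≈ 39.9°.

≈ 40°S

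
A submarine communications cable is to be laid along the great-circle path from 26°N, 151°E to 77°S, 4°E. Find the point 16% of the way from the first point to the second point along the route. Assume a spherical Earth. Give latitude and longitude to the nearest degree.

≈ 6°N, 148°E

The haversine formula gives a central angle δ ≈ 2.210 rad (126.6°) between the endpoints.
Interpolate at f = 0.16 with slerp weights a = sin((1−f)δ)/sin δ ≈ 1.196, b = sin(fδ)/sin δ ≈ 0.432.
p = a·p₁ + b·p₂ ≈ (-0.843, 0.528, 0.104); φ = arcsin(p_z) ≈ 5.95°, λ = atan2(p_y, p_x) ≈ 147.95°.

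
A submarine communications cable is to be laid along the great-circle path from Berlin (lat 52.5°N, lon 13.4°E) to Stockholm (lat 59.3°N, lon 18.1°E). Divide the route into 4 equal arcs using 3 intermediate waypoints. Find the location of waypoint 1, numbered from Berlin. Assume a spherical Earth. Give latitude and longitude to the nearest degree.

From cos δ = sin φ₁ sin φ₂ + cos φ₁ cos φ₂ cos Δλ, the central angle is δ ≈ 0.127 rad (7.3°).
Interpolate at f = 1/4 with slerp weights a = sin((1−f)δ)/sin δ ≈ 0.751, b = sin(fδ)/sin δ ≈ 0.251.
p = a·p₁ + b·p₂ ≈ (0.566, 0.146, 0.811); φ = arcsin(p_z) ≈ 54.22°, λ = atan2(p_y, p_x) ≈ 14.43°.

≈ lat 54°N, lon 14°E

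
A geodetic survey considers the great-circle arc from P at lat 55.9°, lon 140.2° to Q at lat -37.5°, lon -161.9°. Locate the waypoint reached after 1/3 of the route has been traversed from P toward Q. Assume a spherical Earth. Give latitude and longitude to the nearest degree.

The haversine formula gives a central angle δ ≈ 1.842 rad (105.5°) between the endpoints.
Interpolate at f = 1/3 with slerp weights a = sin((1−f)δ)/sin δ ≈ 0.977, b = sin(fδ)/sin δ ≈ 0.598.
p = a·p₁ + b·p₂ ≈ (-0.872, 0.203, 0.445); φ = arcsin(p_z) ≈ 26.45°, λ = atan2(p_y, p_x) ≈ 166.87°.

≈ lat 26°, lon 167°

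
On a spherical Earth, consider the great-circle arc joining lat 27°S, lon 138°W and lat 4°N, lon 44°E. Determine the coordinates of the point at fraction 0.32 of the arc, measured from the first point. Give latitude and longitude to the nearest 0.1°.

≈ lat 76.5°S, lon 155.0°W

From cos δ = sin φ₁ sin φ₂ + cos φ₁ cos φ₂ cos Δλ, the central angle is δ ≈ 2.739 rad (156.9°).
Interpolate at f = 0.32 with slerp weights a = sin((1−f)δ)/sin δ ≈ 2.443, b = sin(fδ)/sin δ ≈ 1.960.
p = a·p₁ + b·p₂ ≈ (-0.211, -0.098, -0.973); φ = arcsin(p_z) ≈ -76.53°, λ = atan2(p_y, p_x) ≈ -155.04°.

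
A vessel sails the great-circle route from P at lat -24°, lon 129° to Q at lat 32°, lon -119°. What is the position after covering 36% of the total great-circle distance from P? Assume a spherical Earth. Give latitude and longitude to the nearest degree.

From cos δ = sin φ₁ sin φ₂ + cos φ₁ cos φ₂ cos Δλ, the central angle is δ ≈ 2.101 rad (120.4°).
Interpolate at f = 0.36 with slerp weights a = sin((1−f)δ)/sin δ ≈ 1.130, b = sin(fδ)/sin δ ≈ 0.796.
p = a·p₁ + b·p₂ ≈ (-0.977, 0.212, -0.038); φ = arcsin(p_z) ≈ -2.17°, λ = atan2(p_y, p_x) ≈ 167.75°.

≈ lat -2°, lon 168°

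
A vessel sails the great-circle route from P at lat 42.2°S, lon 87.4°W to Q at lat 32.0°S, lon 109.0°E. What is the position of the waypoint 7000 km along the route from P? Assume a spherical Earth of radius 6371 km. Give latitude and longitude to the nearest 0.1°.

Write both endpoints as unit vectors p₁, p₂ with components (cos φ cos λ, cos φ sin λ, sin φ).
The central angle between the endpoints is δ = arccos(p₁·p₂) ≈ 1.820 rad (104.3°). The total great-circle distance is δ·R ≈ 1.820 × 6371 ≈ 11596 km, so the target fraction is f = 7000/11596 ≈ 0.604.
Interpolate at f ≈ 0.604 with slerp weights a = sin((1−f)δ)/sin δ ≈ 0.681, b = sin(fδ)/sin δ ≈ 0.919.
p = a·p₁ + b·p₂ ≈ (-0.231, 0.233, -0.945); φ = arcsin(p_z) ≈ -70.87°, λ = atan2(p_y, p_x) ≈ 134.78°.

≈ lat 70.9°S, lon 134.8°E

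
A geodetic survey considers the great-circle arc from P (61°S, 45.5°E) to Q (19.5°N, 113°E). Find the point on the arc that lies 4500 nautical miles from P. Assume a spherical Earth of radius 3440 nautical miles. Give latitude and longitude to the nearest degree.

Write both endpoints as unit vectors p₁, p₂ with components (cos φ cos λ, cos φ sin λ, sin φ).
The central angle between the endpoints is δ = arccos(p₁·p₂) ≈ 1.688 rad (96.7°). The total great-circle distance is δ·R ≈ 1.688 × 3440 ≈ 5807 nmi, so the target fraction is f = 4500/5807 ≈ 0.775.
Interpolate at f ≈ 0.775 with slerp weights a = sin((1−f)δ)/sin δ ≈ 0.373, b = sin(fδ)/sin δ ≈ 0.972.
p = a·p₁ + b·p₂ ≈ (-0.231, 0.973, -0.002); φ = arcsin(p_z) ≈ -0.12°, λ = atan2(p_y, p_x) ≈ 103.37°.

≈ (0°N, 103°E)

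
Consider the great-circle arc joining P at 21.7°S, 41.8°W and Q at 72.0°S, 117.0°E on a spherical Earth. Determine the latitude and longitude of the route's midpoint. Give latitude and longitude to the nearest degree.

Convert each endpoint to a unit vector on the sphere (x = cos φ cos λ, y = cos φ sin λ, z = sin φ).
The central angle between the endpoints is δ = arccos(p₁·p₂) ≈ 1.487 rad (85.2°).
Interpolate at f = 1/2 with slerp weights a = sin((1−f)δ)/sin δ ≈ 0.679, b = sin(fδ)/sin δ ≈ 0.679.
p = a·p₁ + b·p₂ ≈ (0.375, -0.234, -0.897); φ = arcsin(p_z) ≈ -63.77°, λ = atan2(p_y, p_x) ≈ -31.91°.

≈ 64°S, 32°W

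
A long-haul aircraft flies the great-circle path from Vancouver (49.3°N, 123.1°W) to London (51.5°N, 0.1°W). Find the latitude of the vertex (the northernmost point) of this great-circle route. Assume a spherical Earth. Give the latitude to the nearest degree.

The great circle lies in the plane with unit normal n̂ = (p₁ × p₂)/|p₁ × p₂|.
Here n̂_z ≈ +0.367; the vertex latitude is φ_max = arccos|n̂_z| ≈ 68.5°.
Check via Clairaut: cos φ_max = |cos φ₁| · sin C = cos(49.3°)·sin(34.2°) ≈ 0.367, again giving ≈ 68.5°.

≈ 68°N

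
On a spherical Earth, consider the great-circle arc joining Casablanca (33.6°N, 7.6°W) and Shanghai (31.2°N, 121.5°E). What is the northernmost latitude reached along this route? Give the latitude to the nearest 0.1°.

The great circle lies in the plane with unit normal n̂ = (p₁ × p₂)/|p₁ × p₂|.
Here n̂_z ≈ +0.560; the vertex latitude is φ_max = arccos|n̂_z| ≈ 55.9°.
Check via Clairaut: cos φ_max = |cos φ₁| · sin C = cos(33.6°)·sin(42.3°) ≈ 0.560, again giving ≈ 55.9°.

≈ 55.9°N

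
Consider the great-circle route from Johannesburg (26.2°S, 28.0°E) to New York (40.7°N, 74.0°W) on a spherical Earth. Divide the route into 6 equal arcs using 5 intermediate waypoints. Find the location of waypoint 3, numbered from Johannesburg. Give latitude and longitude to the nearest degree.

≈ 11°N, 17°W

Write both endpoints as unit vectors p₁, p₂ with components (cos φ cos λ, cos φ sin λ, sin φ).
The central angle between the endpoints is δ = arccos(p₁·p₂) ≈ 2.015 rad (115.4°).
Interpolate at f = 3/6 with slerp weights a = sin((1−f)δ)/sin δ ≈ 0.936, b = sin(fδ)/sin δ ≈ 0.936.
p = a·p₁ + b·p₂ ≈ (0.937, -0.288, 0.197); φ = arcsin(p_z) ≈ 11.37°, λ = atan2(p_y, p_x) ≈ -17.07°.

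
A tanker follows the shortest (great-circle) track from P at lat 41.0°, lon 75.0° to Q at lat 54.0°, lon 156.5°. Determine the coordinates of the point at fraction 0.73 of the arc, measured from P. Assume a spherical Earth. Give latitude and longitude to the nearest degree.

≈ lat 57°, lon 131°

Write both endpoints as unit vectors p₁, p₂ with components (cos φ cos λ, cos φ sin λ, sin φ).
The central angle between the endpoints is δ = arccos(p₁·p₂) ≈ 0.932 rad (53.4°).
Interpolate at f = 0.73 with slerp weights a = sin((1−f)δ)/sin δ ≈ 0.310, b = sin(fδ)/sin δ ≈ 0.784.
p = a·p₁ + b·p₂ ≈ (-0.362, 0.410, 0.837); φ = arcsin(p_z) ≈ 56.87°, λ = atan2(p_y, p_x) ≈ 131.44°.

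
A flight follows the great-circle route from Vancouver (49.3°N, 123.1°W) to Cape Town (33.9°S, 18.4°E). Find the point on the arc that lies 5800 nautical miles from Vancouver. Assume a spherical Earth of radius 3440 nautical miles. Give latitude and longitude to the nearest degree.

Convert each endpoint to a unit vector on the sphere (x = cos φ cos λ, y = cos φ sin λ, z = sin φ).
The central angle between the endpoints is δ = arccos(p₁·p₂) ≈ 2.580 rad (147.8°). The total great-circle distance is δ·R ≈ 2.580 × 3440 ≈ 8875 nmi, so the target fraction is f = 5800/8875 ≈ 0.653.
Interpolate at f ≈ 0.653 with slerp weights a = sin((1−f)δ)/sin δ ≈ 1.464, b = sin(fδ)/sin δ ≈ 1.865.
p = a·p₁ + b·p₂ ≈ (0.948, -0.311, 0.069); φ = arcsin(p_z) ≈ 3.98°, λ = atan2(p_y, p_x) ≈ -18.17°.

≈ 4°N, 18°W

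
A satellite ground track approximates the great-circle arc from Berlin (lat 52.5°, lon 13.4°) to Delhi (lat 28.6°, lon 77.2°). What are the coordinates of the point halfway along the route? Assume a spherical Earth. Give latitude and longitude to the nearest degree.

From cos δ = sin φ₁ sin φ₂ + cos φ₁ cos φ₂ cos Δλ, the central angle is δ ≈ 0.907 rad (52.0°).
Interpolate at f = 1/2 with slerp weights a = sin((1−f)δ)/sin δ ≈ 0.556, b = sin(fδ)/sin δ ≈ 0.556.
p = a·p₁ + b·p₂ ≈ (0.438, 0.555, 0.708); φ = arcsin(p_z) ≈ 45.04°, λ = atan2(p_y, p_x) ≈ 51.73°.

≈ lat 45°, lon 52°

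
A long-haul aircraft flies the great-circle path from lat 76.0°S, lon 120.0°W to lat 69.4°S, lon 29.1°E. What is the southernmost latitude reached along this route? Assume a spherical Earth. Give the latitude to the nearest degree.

The great circle lies in the plane with unit normal n̂ = (p₁ × p₂)/|p₁ × p₂|.
Here n̂_z ≈ +0.079; the vertex latitude is φ_max = arccos|n̂_z| ≈ 85.4°.

≈ 85°S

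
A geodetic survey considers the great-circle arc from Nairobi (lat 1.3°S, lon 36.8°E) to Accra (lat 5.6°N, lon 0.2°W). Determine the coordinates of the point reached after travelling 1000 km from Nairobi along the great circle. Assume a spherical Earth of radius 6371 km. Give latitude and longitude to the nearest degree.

Write both endpoints as unit vectors p₁, p₂ with components (cos φ cos λ, cos φ sin λ, sin φ).
The central angle between the endpoints is δ = arccos(p₁·p₂) ≈ 0.656 rad (37.6°). The total great-circle distance is δ·R ≈ 0.656 × 6371 ≈ 4180 km, so the target fraction is f = 1000/4180 ≈ 0.239.
Interpolate at f ≈ 0.239 with slerp weights a = sin((1−f)δ)/sin δ ≈ 0.785, b = sin(fδ)/sin δ ≈ 0.256.
p = a·p₁ + b·p₂ ≈ (0.883, 0.469, 0.007); φ = arcsin(p_z) ≈ 0.41°, λ = atan2(p_y, p_x) ≈ 27.97°.

≈ lat 0°N, lon 28°E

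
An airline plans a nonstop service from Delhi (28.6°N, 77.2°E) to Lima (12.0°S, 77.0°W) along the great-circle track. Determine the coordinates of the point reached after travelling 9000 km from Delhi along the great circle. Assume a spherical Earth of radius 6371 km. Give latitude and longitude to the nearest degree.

From cos δ = sin φ₁ sin φ₂ + cos φ₁ cos φ₂ cos Δλ, the central angle is δ ≈ 2.632 rad (150.8°). The total great-circle distance is δ·R ≈ 2.632 × 6371 ≈ 16766 km, so the target fraction is f = 9000/16766 ≈ 0.537.
Interpolate at f ≈ 0.537 with slerp weights a = sin((1−f)δ)/sin δ ≈ 1.923, b = sin(fδ)/sin δ ≈ 2.023.
p = a·p₁ + b·p₂ ≈ (0.819, -0.282, 0.500); φ = arcsin(p_z) ≈ 29.99°, λ = atan2(p_y, p_x) ≈ -18.97°.

≈ 30°N, 19°W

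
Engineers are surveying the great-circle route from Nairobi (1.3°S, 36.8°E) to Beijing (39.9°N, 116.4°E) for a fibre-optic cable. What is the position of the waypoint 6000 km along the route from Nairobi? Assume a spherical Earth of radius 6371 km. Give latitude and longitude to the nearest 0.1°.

≈ (30.8°N, 82.5°E)

Convert each endpoint to a unit vector on the sphere (x = cos φ cos λ, y = cos φ sin λ, z = sin φ).
The central angle between the endpoints is δ = arccos(p₁·p₂) ≈ 1.447 rad (82.9°). The total great-circle distance is δ·R ≈ 1.447 × 6371 ≈ 9216 km, so the target fraction is f = 6000/9216 ≈ 0.651.
Interpolate at f ≈ 0.651 with slerp weights a = sin((1−f)δ)/sin δ ≈ 0.487, b = sin(fδ)/sin δ ≈ 0.815.
p = a·p₁ + b·p₂ ≈ (0.112, 0.852, 0.512); φ = arcsin(p_z) ≈ 30.77°, λ = atan2(p_y, p_x) ≈ 82.50°.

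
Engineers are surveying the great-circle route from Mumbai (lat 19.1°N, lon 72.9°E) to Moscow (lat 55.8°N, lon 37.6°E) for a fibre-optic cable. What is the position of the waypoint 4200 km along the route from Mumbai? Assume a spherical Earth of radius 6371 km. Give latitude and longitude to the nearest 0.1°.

Convert each endpoint to a unit vector on the sphere (x = cos φ cos λ, y = cos φ sin λ, z = sin φ).
The central angle between the endpoints is δ = arccos(p₁·p₂) ≈ 0.790 rad (45.2°). The total great-circle distance is δ·R ≈ 0.790 × 6371 ≈ 5031 km, so the target fraction is f = 4200/5031 ≈ 0.835.
Interpolate at f ≈ 0.835 with slerp weights a = sin((1−f)δ)/sin δ ≈ 0.183, b = sin(fδ)/sin δ ≈ 0.863.
p = a·p₁ + b·p₂ ≈ (0.435, 0.461, 0.773); φ = arcsin(p_z) ≈ 50.66°, λ = atan2(p_y, p_x) ≈ 46.67°.

≈ lat 50.7°N, lon 46.7°E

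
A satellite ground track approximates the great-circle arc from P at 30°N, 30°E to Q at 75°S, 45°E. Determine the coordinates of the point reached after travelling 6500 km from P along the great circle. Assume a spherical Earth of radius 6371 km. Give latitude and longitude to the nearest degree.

The haversine formula gives a central angle δ ≈ 1.841 rad (105.5°) between the endpoints. The total great-circle distance is δ·R ≈ 1.841 × 6371 ≈ 11726 km, so the target fraction is f = 6500/11726 ≈ 0.554.
Interpolate at f ≈ 0.554 with slerp weights a = sin((1−f)δ)/sin δ ≈ 0.759, b = sin(fδ)/sin δ ≈ 0.884.
p = a·p₁ + b·p₂ ≈ (0.731, 0.490, -0.475); φ = arcsin(p_z) ≈ -28.34°, λ = atan2(p_y, p_x) ≈ 33.86°.

≈ 28°S, 34°E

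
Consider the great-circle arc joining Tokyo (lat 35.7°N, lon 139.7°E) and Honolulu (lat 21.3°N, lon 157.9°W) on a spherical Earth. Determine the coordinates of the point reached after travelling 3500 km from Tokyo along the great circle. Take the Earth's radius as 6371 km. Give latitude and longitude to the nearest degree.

From cos δ = sin φ₁ sin φ₂ + cos φ₁ cos φ₂ cos Δλ, the central angle is δ ≈ 0.973 rad (55.8°). The total great-circle distance is δ·R ≈ 0.973 × 6371 ≈ 6201 km, so the target fraction is f = 3500/6201 ≈ 0.564.
Interpolate at f ≈ 0.564 with slerp weights a = sin((1−f)δ)/sin δ ≈ 0.498, b = sin(fδ)/sin δ ≈ 0.632.
p = a·p₁ + b·p₂ ≈ (-0.853, 0.040, 0.520); φ = arcsin(p_z) ≈ 31.32°, λ = atan2(p_y, p_x) ≈ 177.32°.

≈ lat 31°N, lon 177°E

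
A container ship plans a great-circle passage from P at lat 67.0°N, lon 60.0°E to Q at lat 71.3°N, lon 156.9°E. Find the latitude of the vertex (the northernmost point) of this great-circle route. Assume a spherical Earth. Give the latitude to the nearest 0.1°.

≈ 76.0°N

The great circle lies in the plane with unit normal n̂ = (p₁ × p₂)/|p₁ × p₂|.
Here n̂_z ≈ +0.241; the vertex latitude is φ_max = arccos|n̂_z| ≈ 76.0°.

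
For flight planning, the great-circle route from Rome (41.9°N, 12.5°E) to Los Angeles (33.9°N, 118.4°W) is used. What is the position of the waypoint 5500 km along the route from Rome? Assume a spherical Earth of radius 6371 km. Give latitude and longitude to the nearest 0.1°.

Write both endpoints as unit vectors p₁, p₂ with components (cos φ cos λ, cos φ sin λ, sin φ).
The central angle between the endpoints is δ = arccos(p₁·p₂) ≈ 1.603 rad (91.8°). The total great-circle distance is δ·R ≈ 1.603 × 6371 ≈ 10212 km, so the target fraction is f = 5500/10212 ≈ 0.539.
Interpolate at f ≈ 0.539 with slerp weights a = sin((1−f)δ)/sin δ ≈ 0.674, b = sin(fδ)/sin δ ≈ 0.760.
p = a·p₁ + b·p₂ ≈ (0.190, -0.447, 0.874); φ = arcsin(p_z) ≈ 60.97°, λ = atan2(p_y, p_x) ≈ -66.97°.

≈ 61.0°N, 67.0°W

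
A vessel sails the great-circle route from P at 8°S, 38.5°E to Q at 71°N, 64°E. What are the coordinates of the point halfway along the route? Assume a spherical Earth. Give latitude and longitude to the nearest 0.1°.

From cos δ = sin φ₁ sin φ₂ + cos φ₁ cos φ₂ cos Δλ, the central angle is δ ≈ 1.411 rad (80.8°).
Interpolate at f = 1/2 with slerp weights a = sin((1−f)δ)/sin δ ≈ 0.657, b = sin(fδ)/sin δ ≈ 0.657.
p = a·p₁ + b·p₂ ≈ (0.603, 0.597, 0.530); φ = arcsin(p_z) ≈ 31.97°, λ = atan2(p_y, p_x) ≈ 44.73°.

≈ 32.0°N, 44.7°E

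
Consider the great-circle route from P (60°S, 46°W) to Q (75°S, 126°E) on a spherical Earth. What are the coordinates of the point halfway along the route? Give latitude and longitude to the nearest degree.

≈ (82°S, 38°W)

Write both endpoints as unit vectors p₁, p₂ with components (cos φ cos λ, cos φ sin λ, sin φ).
The central angle between the endpoints is δ = arccos(p₁·p₂) ≈ 0.784 rad (44.9°).
Interpolate at f = 1/2 with slerp weights a = sin((1−f)δ)/sin δ ≈ 0.541, b = sin(fδ)/sin δ ≈ 0.541.
p = a·p₁ + b·p₂ ≈ (0.106, -0.081, -0.991); φ = arcsin(p_z) ≈ -82.34°, λ = atan2(p_y, p_x) ≈ -37.59°.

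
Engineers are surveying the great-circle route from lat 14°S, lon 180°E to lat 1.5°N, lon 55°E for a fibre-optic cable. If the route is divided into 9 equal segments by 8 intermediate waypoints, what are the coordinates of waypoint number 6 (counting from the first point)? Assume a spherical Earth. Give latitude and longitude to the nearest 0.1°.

Convert each endpoint to a unit vector on the sphere (x = cos φ cos λ, y = cos φ sin λ, z = sin φ).
The central angle between the endpoints is δ = arccos(p₁·p₂) ≈ 2.168 rad (124.2°).
Interpolate at f = 6/9 with slerp weights a = sin((1−f)δ)/sin δ ≈ 0.800, b = sin(fδ)/sin δ ≈ 1.200.
p = a·p₁ + b·p₂ ≈ (-0.088, 0.983, -0.162); φ = arcsin(p_z) ≈ -9.33°, λ = atan2(p_y, p_x) ≈ 95.13°.

≈ lat 9.3°S, lon 95.1°E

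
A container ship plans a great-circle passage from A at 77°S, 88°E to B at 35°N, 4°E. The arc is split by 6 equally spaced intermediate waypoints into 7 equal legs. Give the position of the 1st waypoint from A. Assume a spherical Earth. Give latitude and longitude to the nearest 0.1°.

≈ 65.8°S, 42.7°E

Convert each endpoint to a unit vector on the sphere (x = cos φ cos λ, y = cos φ sin λ, z = sin φ).
The central angle between the endpoints is δ = arccos(p₁·p₂) ≈ 2.141 rad (122.7°).
Interpolate at f = 1/7 with slerp weights a = sin((1−f)δ)/sin δ ≈ 1.147, b = sin(fδ)/sin δ ≈ 0.358.
p = a·p₁ + b·p₂ ≈ (0.301, 0.278, -0.912); φ = arcsin(p_z) ≈ -65.79°, λ = atan2(p_y, p_x) ≈ 42.72°.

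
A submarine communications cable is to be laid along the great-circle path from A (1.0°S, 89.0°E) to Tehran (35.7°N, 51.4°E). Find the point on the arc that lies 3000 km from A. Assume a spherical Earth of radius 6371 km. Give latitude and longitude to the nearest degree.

≈ (19°N, 71°E)

Convert each endpoint to a unit vector on the sphere (x = cos φ cos λ, y = cos φ sin λ, z = sin φ).
The central angle between the endpoints is δ = arccos(p₁·p₂) ≈ 0.885 rad (50.7°). The total great-circle distance is δ·R ≈ 0.885 × 6371 ≈ 5640 km, so the target fraction is f = 3000/5640 ≈ 0.532.
Interpolate at f ≈ 0.532 with slerp weights a = sin((1−f)δ)/sin δ ≈ 0.520, b = sin(fδ)/sin δ ≈ 0.586.
p = a·p₁ + b·p₂ ≈ (0.306, 0.892, 0.333); φ = arcsin(p_z) ≈ 19.45°, λ = atan2(p_y, p_x) ≈ 71.06°.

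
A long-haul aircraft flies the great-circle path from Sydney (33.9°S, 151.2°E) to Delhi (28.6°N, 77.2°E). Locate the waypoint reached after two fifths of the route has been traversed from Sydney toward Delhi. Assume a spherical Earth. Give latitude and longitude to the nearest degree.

From cos δ = sin φ₁ sin φ₂ + cos φ₁ cos φ₂ cos Δλ, the central angle is δ ≈ 1.637 rad (93.8°).
Interpolate at f = 2/5 with slerp weights a = sin((1−f)δ)/sin δ ≈ 0.834, b = sin(fδ)/sin δ ≈ 0.610.
p = a·p₁ + b·p₂ ≈ (-0.488, 0.856, -0.173); φ = arcsin(p_z) ≈ -9.95°, λ = atan2(p_y, p_x) ≈ 119.67°.

≈ (10°S, 120°E)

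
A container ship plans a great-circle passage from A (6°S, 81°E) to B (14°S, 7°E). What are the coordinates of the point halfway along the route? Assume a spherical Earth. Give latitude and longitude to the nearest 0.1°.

≈ (12.4°S, 44.5°E)

Convert each endpoint to a unit vector on the sphere (x = cos φ cos λ, y = cos φ sin λ, z = sin φ).
The central angle between the endpoints is δ = arccos(p₁·p₂) ≈ 1.275 rad (73.1°).
Interpolate at f = 1/2 with slerp weights a = sin((1−f)δ)/sin δ ≈ 0.622, b = sin(fδ)/sin δ ≈ 0.622.
p = a·p₁ + b·p₂ ≈ (0.696, 0.685, -0.216); φ = arcsin(p_z) ≈ -12.45°, λ = atan2(p_y, p_x) ≈ 44.53°.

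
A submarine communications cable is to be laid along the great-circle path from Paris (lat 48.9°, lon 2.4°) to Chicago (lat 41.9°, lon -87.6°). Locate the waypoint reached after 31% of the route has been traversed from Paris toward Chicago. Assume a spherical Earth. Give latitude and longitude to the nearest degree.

Convert each endpoint to a unit vector on the sphere (x = cos φ cos λ, y = cos φ sin λ, z = sin φ).
The central angle between the endpoints is δ = arccos(p₁·p₂) ≈ 1.043 rad (59.8°).
Interpolate at f = 0.31 with slerp weights a = sin((1−f)δ)/sin δ ≈ 0.763, b = sin(fδ)/sin δ ≈ 0.368.
p = a·p₁ + b·p₂ ≈ (0.513, -0.253, 0.821); φ = arcsin(p_z) ≈ 55.15°, λ = atan2(p_y, p_x) ≈ -26.23°.

≈ lat 55°, lon -26°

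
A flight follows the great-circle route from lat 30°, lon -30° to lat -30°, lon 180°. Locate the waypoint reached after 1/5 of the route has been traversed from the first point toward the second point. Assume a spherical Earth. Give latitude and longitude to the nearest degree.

≈ lat 22°, lon -63°

From cos δ = sin φ₁ sin φ₂ + cos φ₁ cos φ₂ cos Δλ, the central angle is δ ≈ 2.689 rad (154.1°).
Interpolate at f = 1/5 with slerp weights a = sin((1−f)δ)/sin δ ≈ 1.914, b = sin(fδ)/sin δ ≈ 1.173.
p = a·p₁ + b·p₂ ≈ (0.420, -0.829, 0.370); φ = arcsin(p_z) ≈ 21.75°, λ = atan2(p_y, p_x) ≈ -63.14°.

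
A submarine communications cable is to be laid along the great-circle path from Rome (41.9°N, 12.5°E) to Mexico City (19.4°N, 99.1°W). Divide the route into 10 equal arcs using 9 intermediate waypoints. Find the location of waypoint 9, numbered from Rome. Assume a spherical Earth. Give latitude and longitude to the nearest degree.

Convert each endpoint to a unit vector on the sphere (x = cos φ cos λ, y = cos φ sin λ, z = sin φ).
The central angle between the endpoints is δ = arccos(p₁·p₂) ≈ 1.607 rad (92.1°).
Interpolate at f = 9/10 with slerp weights a = sin((1−f)δ)/sin δ ≈ 0.160, b = sin(fδ)/sin δ ≈ 0.993.
p = a·p₁ + b·p₂ ≈ (-0.032, -0.899, 0.437); φ = arcsin(p_z) ≈ 25.90°, λ = atan2(p_y, p_x) ≈ -92.02°.

≈ 26°N, 92°W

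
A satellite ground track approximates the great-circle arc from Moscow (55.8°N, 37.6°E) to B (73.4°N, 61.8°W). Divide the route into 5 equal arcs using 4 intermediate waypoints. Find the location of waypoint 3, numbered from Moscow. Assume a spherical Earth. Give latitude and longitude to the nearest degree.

≈ (74°N, 3°W)

Convert each endpoint to a unit vector on the sphere (x = cos φ cos λ, y = cos φ sin λ, z = sin φ).
The central angle between the endpoints is δ = arccos(p₁·p₂) ≈ 0.698 rad (40.0°).
Interpolate at f = 3/5 with slerp weights a = sin((1−f)δ)/sin δ ≈ 0.429, b = sin(fδ)/sin δ ≈ 0.633.
p = a·p₁ + b·p₂ ≈ (0.276, -0.012, 0.961); φ = arcsin(p_z) ≈ 73.94°, λ = atan2(p_y, p_x) ≈ -2.54°.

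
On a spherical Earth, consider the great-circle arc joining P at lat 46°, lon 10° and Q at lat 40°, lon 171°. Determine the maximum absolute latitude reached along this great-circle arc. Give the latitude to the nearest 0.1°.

≈ 80.0°

The great circle lies in the plane with unit normal n̂ = (p₁ × p₂)/|p₁ × p₂|.
Here n̂_z ≈ +0.173; the vertex latitude is φ_max = arccos|n̂_z| ≈ 80.0°.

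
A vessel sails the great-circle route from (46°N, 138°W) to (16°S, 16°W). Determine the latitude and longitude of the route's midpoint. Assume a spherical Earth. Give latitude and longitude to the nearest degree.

Write both endpoints as unit vectors p₁, p₂ with components (cos φ cos λ, cos φ sin λ, sin φ).
The central angle between the endpoints is δ = arccos(p₁·p₂) ≈ 2.156 rad (123.5°).
Interpolate at f = 1/2 with slerp weights a = sin((1−f)δ)/sin δ ≈ 1.057, b = sin(fδ)/sin δ ≈ 1.057.
p = a·p₁ + b·p₂ ≈ (0.431, -0.771, 0.469); φ = arcsin(p_z) ≈ 27.96°, λ = atan2(p_y, p_x) ≈ -60.80°.

≈ (28°N, 61°W)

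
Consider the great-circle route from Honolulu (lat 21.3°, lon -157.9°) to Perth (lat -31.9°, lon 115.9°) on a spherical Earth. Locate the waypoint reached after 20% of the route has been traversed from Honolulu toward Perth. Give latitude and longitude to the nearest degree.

The haversine formula gives a central angle δ ≈ 1.711 rad (98.0°) between the endpoints.
Interpolate at f = 0.20 with slerp weights a = sin((1−f)δ)/sin δ ≈ 0.989, b = sin(fδ)/sin δ ≈ 0.339.
p = a·p₁ + b·p₂ ≈ (-0.980, -0.088, 0.180); φ = arcsin(p_z) ≈ 10.39°, λ = atan2(p_y, p_x) ≈ -174.87°.

≈ lat 10°, lon -175°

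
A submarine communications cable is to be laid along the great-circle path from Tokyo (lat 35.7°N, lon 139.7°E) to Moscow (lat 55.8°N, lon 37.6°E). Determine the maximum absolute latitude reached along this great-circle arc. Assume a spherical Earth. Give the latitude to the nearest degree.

≈ 61°N

The great circle lies in the plane with unit normal n̂ = (p₁ × p₂)/|p₁ × p₂|.
Here n̂_z ≈ -0.484; the vertex latitude is φ_max = arccos|n̂_z| ≈ 61.1°.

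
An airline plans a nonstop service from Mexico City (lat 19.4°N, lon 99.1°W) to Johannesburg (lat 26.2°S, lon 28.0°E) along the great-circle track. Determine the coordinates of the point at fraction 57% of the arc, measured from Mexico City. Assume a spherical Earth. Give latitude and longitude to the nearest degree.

Write both endpoints as unit vectors p₁, p₂ with components (cos φ cos λ, cos φ sin λ, sin φ).
The central angle between the endpoints is δ = arccos(p₁·p₂) ≈ 2.288 rad (131.1°).
Interpolate at f = 0.57 with slerp weights a = sin((1−f)δ)/sin δ ≈ 1.105, b = sin(fδ)/sin δ ≈ 1.280.
p = a·p₁ + b·p₂ ≈ (0.849, -0.490, -0.198); φ = arcsin(p_z) ≈ -11.43°, λ = atan2(p_y, p_x) ≈ -29.97°.

≈ lat 11°S, lon 30°W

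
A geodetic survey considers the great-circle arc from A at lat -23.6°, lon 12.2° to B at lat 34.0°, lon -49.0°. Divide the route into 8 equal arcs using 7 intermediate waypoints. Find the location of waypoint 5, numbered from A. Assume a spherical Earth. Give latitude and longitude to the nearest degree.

Write both endpoints as unit vectors p₁, p₂ with components (cos φ cos λ, cos φ sin λ, sin φ).
The central angle between the endpoints is δ = arccos(p₁·p₂) ≈ 1.428 rad (81.8°).
Interpolate at f = 5/8 with slerp weights a = sin((1−f)δ)/sin δ ≈ 0.516, b = sin(fδ)/sin δ ≈ 0.787.
p = a·p₁ + b·p₂ ≈ (0.890, -0.392, 0.234); φ = arcsin(p_z) ≈ 13.50°, λ = atan2(p_y, p_x) ≈ -23.80°.

≈ lat 14°, lon -24°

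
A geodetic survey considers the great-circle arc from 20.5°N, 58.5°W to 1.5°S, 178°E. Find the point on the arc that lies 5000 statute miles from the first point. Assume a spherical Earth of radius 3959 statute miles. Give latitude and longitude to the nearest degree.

≈ 16°N, 135°W

Convert each endpoint to a unit vector on the sphere (x = cos φ cos λ, y = cos φ sin λ, z = sin φ).
The central angle between the endpoints is δ = arccos(p₁·p₂) ≈ 2.125 rad (121.7°). The total great-circle distance is δ·R ≈ 2.125 × 3959 ≈ 8412 mi, so the target fraction is f = 5000/8412 ≈ 0.594.
Interpolate at f ≈ 0.594 with slerp weights a = sin((1−f)δ)/sin δ ≈ 0.892, b = sin(fδ)/sin δ ≈ 1.121.
p = a·p₁ + b·p₂ ≈ (-0.683, -0.674, 0.283); φ = arcsin(p_z) ≈ 16.45°, λ = atan2(p_y, p_x) ≈ -135.38°.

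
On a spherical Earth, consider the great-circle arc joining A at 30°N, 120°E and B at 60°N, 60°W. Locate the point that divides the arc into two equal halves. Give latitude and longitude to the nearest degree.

Convert each endpoint to a unit vector on the sphere (x = cos φ cos λ, y = cos φ sin λ, z = sin φ).
The central angle between the endpoints is δ = arccos(p₁·p₂) ≈ 1.571 rad (90.0°).
Interpolate at f = 1/2 with slerp weights a = sin((1−f)δ)/sin δ ≈ 0.707, b = sin(fδ)/sin δ ≈ 0.707.
p = a·p₁ + b·p₂ ≈ (-0.129, 0.224, 0.966); φ = arcsin(p_z) ≈ 75.00°, λ = atan2(p_y, p_x) ≈ 120.00°.

≈ 75°N, 120°E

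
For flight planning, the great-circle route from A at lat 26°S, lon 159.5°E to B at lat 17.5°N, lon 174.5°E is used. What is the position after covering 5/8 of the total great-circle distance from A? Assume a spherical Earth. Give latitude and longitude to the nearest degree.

≈ lat 1°N, lon 169°E

From cos δ = sin φ₁ sin φ₂ + cos φ₁ cos φ₂ cos Δλ, the central angle is δ ≈ 0.801 rad (45.9°).
Interpolate at f = 5/8 with slerp weights a = sin((1−f)δ)/sin δ ≈ 0.412, b = sin(fδ)/sin δ ≈ 0.668.
p = a·p₁ + b·p₂ ≈ (-0.981, 0.191, 0.020); φ = arcsin(p_z) ≈ 1.17°, λ = atan2(p_y, p_x) ≈ 169.00°.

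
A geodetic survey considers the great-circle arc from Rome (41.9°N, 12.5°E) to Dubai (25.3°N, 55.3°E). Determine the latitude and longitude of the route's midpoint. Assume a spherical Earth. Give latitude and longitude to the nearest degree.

Write both endpoints as unit vectors p₁, p₂ with components (cos φ cos λ, cos φ sin λ, sin φ).
The central angle between the endpoints is δ = arccos(p₁·p₂) ≈ 0.677 rad (38.8°).
Interpolate at f = 1/2 with slerp weights a = sin((1−f)δ)/sin δ ≈ 0.530, b = sin(fδ)/sin δ ≈ 0.530.
p = a·p₁ + b·p₂ ≈ (0.658, 0.479, 0.581); φ = arcsin(p_z) ≈ 35.49°, λ = atan2(p_y, p_x) ≈ 36.08°.

≈ 35°N, 36°E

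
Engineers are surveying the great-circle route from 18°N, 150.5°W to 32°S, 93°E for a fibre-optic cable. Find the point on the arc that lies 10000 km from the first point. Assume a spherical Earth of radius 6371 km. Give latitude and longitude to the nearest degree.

≈ 26°S, 129°E

Write both endpoints as unit vectors p₁, p₂ with components (cos φ cos λ, cos φ sin λ, sin φ).
The central angle between the endpoints is δ = arccos(p₁·p₂) ≈ 2.122 rad (121.6°). The total great-circle distance is δ·R ≈ 2.122 × 6371 ≈ 13519 km, so the target fraction is f = 10000/13519 ≈ 0.740.
Interpolate at f ≈ 0.740 with slerp weights a = sin((1−f)δ)/sin δ ≈ 0.616, b = sin(fδ)/sin δ ≈ 1.174.
p = a·p₁ + b·p₂ ≈ (-0.562, 0.706, -0.432); φ = arcsin(p_z) ≈ -25.58°, λ = atan2(p_y, p_x) ≈ 128.53°.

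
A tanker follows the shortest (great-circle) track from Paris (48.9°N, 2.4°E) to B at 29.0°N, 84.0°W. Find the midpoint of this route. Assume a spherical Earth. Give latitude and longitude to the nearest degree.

≈ 48°N, 48°W

From cos δ = sin φ₁ sin φ₂ + cos φ₁ cos φ₂ cos Δλ, the central angle is δ ≈ 1.158 rad (66.3°).
Interpolate at f = 1/2 with slerp weights a = sin((1−f)δ)/sin δ ≈ 0.597, b = sin(fδ)/sin δ ≈ 0.597.
p = a·p₁ + b·p₂ ≈ (0.447, -0.503, 0.740); φ = arcsin(p_z) ≈ 47.71°, λ = atan2(p_y, p_x) ≈ -48.39°.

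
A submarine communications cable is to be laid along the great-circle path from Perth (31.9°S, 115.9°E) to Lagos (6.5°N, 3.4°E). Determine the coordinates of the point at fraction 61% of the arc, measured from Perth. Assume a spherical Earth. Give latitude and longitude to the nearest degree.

From cos δ = sin φ₁ sin φ₂ + cos φ₁ cos φ₂ cos Δλ, the central angle is δ ≈ 1.963 rad (112.5°).
Interpolate at f = 0.61 with slerp weights a = sin((1−f)δ)/sin δ ≈ 0.750, b = sin(fδ)/sin δ ≈ 1.008.
p = a·p₁ + b·p₂ ≈ (0.721, 0.632, -0.282); φ = arcsin(p_z) ≈ -16.40°, λ = atan2(p_y, p_x) ≈ 41.23°.

≈ 16°S, 41°E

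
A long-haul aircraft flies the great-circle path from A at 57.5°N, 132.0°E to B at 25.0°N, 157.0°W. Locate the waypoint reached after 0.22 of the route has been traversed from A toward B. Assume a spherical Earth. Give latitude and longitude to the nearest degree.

≈ 55°N, 155°E

Convert each endpoint to a unit vector on the sphere (x = cos φ cos λ, y = cos φ sin λ, z = sin φ).
The central angle between the endpoints is δ = arccos(p₁·p₂) ≈ 1.030 rad (59.0°).
Interpolate at f = 0.22 with slerp weights a = sin((1−f)δ)/sin δ ≈ 0.839, b = sin(fδ)/sin δ ≈ 0.262.
p = a·p₁ + b·p₂ ≈ (-0.520, 0.242, 0.819); φ = arcsin(p_z) ≈ 54.96°, λ = atan2(p_y, p_x) ≈ 155.02°.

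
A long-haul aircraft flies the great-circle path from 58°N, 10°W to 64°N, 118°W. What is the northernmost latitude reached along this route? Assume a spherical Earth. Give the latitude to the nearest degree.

≈ 72°N

The great circle lies in the plane with unit normal n̂ = (p₁ × p₂)/|p₁ × p₂|.
Here n̂_z ≈ -0.305; the vertex latitude is φ_max = arccos|n̂_z| ≈ 72.2°.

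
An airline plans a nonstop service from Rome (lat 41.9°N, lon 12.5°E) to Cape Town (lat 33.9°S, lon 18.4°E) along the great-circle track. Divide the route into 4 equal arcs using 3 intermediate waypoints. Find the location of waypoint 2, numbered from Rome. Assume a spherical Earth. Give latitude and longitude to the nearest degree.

≈ lat 4°N, lon 16°E

Write both endpoints as unit vectors p₁, p₂ with components (cos φ cos λ, cos φ sin λ, sin φ).
The central angle between the endpoints is δ = arccos(p₁·p₂) ≈ 1.326 rad (76.0°).
Interpolate at f = 2/4 with slerp weights a = sin((1−f)δ)/sin δ ≈ 0.634, b = sin(fδ)/sin δ ≈ 0.634.
p = a·p₁ + b·p₂ ≈ (0.961, 0.268, 0.070); φ = arcsin(p_z) ≈ 4.01°, λ = atan2(p_y, p_x) ≈ 15.61°.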